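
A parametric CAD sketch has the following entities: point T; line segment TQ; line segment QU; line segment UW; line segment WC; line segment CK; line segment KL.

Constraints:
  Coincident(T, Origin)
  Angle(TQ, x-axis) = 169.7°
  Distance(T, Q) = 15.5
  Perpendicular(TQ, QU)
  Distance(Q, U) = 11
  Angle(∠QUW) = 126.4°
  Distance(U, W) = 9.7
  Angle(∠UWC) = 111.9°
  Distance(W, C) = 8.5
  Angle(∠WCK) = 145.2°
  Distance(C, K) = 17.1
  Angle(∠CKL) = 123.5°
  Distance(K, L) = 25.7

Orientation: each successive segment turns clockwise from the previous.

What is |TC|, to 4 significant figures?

12.30

T is at the origin; TQ runs at 169.7° with length 15.5, so Q = (-15.25, 2.771). TQ ⟂ QU, so QU runs at 79.70°; with |QU| = 11.0, U = (-13.28, 13.59). ∠QUW = 126.4° gives UW at 26.10° from the x-axis; with |UW| = 9.7, W = (-4.573, 17.86). ∠UWC = 111.9° gives WC at -42.00° from the x-axis; with |WC| = 8.5, C = (1.744, 12.17). Then |TC| = |C − T| = 12.30.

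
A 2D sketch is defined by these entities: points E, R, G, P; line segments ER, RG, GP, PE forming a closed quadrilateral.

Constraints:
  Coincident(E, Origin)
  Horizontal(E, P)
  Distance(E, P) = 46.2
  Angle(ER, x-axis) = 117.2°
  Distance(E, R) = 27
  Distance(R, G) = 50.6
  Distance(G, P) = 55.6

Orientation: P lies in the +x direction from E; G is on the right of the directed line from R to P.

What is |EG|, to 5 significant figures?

25.917

E is at the origin; EP is horizontal with |EP| = 46.2 and P in +x, so P = (46.2, 0). ER runs at 117.2° with |ER| = 27.0, so R = (-12.342, 24.014). G is determined by |RG| = 50.6 and |GP| = 55.6 together: it lies at the intersection of circle(R, 50.6) and circle(P, 55.6). With |RP| = 63.276, the foot of the radical line on RP is 27.442 from R and the perpendicular offset is √(50.6² − 27.442²) = 42.512. Taking the right-of-RP solution: G = (-3.0870, -25.732).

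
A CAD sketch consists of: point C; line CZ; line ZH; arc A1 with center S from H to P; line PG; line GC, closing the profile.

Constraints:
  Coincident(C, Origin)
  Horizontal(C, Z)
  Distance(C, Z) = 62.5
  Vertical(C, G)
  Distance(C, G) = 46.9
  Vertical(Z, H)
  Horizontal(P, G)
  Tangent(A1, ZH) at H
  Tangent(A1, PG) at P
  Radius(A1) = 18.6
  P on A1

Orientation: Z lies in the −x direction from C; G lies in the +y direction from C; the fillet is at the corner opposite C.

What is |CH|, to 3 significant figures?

68.6

C is at the origin; CZ is horizontal with |CZ| = 62.5 and Z on the −x side, so Z = (-62.5, 0.00). CG is vertical with |CG| = 46.9 and G on the +y side, so G = (0.00, 46.9). The virtual corner opposite C is at (-62.5, 46.9). Since A1 is tangent to ZH there, SH ⟂ ZH and the tangent condition forces SP to be normal to PG, with radius 18.6, so the center S sits 18.6 in from both sides at S = (-43.9, 28.3). That places the tangent points at H = (-62.5, 28.3) on ZH and P = (-43.9, 46.9) on PG. Then |CH| = |H − C| = 68.6.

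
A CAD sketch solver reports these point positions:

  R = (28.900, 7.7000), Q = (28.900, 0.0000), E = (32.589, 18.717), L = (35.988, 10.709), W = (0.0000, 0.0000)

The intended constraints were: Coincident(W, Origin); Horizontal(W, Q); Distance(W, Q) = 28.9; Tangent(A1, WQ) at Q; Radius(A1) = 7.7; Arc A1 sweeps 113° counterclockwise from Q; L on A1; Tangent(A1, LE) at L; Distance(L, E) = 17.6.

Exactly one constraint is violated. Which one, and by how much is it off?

Distance(L, E) = 17.6 — off by 8.90.

W = (0.00, 0.00) ✓; W.y = 0.00, Q.y = 0.00 ✓; |WQ| = 28.90 ✓; ∠(RQ, QW) = 90.00° ✓; |RQ| = 7.700 ✓; bearing(R→L) − bearing(R→Q) = 113.0° ✓; |RL| = 7.700 ✓; ∠(RL, LE) = 90.00° ✓; |LE| = 8.699 ✗.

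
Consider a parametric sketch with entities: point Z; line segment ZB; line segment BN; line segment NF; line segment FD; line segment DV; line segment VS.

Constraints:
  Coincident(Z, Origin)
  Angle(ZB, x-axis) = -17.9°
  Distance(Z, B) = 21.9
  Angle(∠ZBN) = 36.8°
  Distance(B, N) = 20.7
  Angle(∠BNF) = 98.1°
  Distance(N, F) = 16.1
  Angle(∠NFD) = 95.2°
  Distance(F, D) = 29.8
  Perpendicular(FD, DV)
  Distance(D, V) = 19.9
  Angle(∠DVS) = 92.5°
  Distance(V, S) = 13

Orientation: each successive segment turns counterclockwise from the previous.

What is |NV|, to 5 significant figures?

31.497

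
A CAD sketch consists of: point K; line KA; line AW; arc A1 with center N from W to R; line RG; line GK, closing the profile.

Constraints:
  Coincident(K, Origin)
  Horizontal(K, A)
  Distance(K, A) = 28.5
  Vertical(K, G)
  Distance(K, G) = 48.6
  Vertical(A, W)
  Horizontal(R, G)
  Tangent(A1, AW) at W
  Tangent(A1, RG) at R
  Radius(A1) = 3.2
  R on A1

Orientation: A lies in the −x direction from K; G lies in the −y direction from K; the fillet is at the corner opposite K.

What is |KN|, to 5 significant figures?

51.974

K is at the origin; KA is horizontal with |KA| = 28.5 and A on the −x side, so A = (-28.500, 0.0000). K and G share the same x with |KG| = 48.6 and G on the −y side, so G = (0.0000, -48.600). The virtual corner opposite K is at (-28.500, -48.600). The tangent condition forces NW to be normal to AW and A1 meets RG tangentially, so NR is at right angles to RG, with radius 3.2, so the center N sits 3.2 in from both sides at N = (-25.300, -45.400). Then |KN| = |N − K| = 51.974.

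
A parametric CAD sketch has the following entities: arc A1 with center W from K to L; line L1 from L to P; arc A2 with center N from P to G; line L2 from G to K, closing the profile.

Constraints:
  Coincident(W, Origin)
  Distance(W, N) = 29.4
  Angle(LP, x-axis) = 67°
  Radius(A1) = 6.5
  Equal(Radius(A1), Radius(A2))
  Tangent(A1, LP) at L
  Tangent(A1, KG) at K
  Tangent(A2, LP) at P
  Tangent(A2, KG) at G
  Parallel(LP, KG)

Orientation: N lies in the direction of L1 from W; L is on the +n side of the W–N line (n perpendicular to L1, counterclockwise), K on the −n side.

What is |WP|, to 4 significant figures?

30.11

Tangency of A1 to both parallel lines with radius 6.5 puts L and K at W ± 6.5·n: L = (-5.983, 2.540), K = (5.983, -2.540). Equal radii place P and G the same way about N: P = N + 6.5·n = (5.504, 29.60), G = N − 6.5·n = (17.47, 24.52). Then |WP| = |P − W| = 30.11.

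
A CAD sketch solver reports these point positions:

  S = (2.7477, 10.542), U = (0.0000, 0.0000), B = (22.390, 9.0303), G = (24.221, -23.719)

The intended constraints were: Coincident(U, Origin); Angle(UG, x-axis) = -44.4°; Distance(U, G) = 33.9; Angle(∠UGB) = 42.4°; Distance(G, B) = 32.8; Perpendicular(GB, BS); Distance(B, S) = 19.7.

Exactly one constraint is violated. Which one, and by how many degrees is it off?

Perpendicular(GB, BS) — off by 7.60°.

U = (0.00, 0.00) ✓; UG at -44.40° ✓; |UG| = 33.90 ✓; ∠UGB = 42.40° ✓; |GB| = 32.80 ✓; ∠(GB, BS) = 82.40° ✗; |BS| = 19.70 ✓.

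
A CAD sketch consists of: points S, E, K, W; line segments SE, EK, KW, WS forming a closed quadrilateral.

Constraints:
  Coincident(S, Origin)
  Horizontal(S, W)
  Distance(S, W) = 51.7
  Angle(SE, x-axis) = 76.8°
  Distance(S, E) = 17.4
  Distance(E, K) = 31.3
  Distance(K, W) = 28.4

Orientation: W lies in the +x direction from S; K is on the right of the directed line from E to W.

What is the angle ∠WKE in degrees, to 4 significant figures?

116.0°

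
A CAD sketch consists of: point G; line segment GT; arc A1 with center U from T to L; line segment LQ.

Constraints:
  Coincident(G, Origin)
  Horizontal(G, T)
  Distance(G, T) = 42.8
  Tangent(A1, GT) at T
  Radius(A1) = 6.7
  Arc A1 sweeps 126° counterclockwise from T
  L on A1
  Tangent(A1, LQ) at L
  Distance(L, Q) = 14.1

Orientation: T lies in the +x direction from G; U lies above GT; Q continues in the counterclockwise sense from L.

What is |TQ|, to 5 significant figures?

22.231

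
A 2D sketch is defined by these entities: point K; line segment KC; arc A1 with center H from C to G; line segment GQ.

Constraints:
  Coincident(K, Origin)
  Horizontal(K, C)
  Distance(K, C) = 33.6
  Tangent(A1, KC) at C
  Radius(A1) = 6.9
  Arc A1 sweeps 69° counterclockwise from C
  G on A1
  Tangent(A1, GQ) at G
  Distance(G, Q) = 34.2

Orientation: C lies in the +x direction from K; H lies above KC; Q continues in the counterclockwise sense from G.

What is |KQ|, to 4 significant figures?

63.69

K is at the origin; K and C share the same y with |KC| = 33.6 and C on the +x side, so C = (33.60, 0.000). A1 meets KC tangentially, so HC is at right angles to KC, so H = C + (0, 6.9) = (33.60, 6.900). On A1, C sits at bearing -90° from H; a 69° counterclockwise sweep puts G at bearing -21°, so G = H + 6.9·(cos -21°, sin -21°) = (40.04, 4.427). Since A1 is tangent to GQ there, HG ⟂ GQ, so GQ runs along (−sin -21°, cos -21°); with |GQ| = 34.2, Q = (52.30, 36.36). Then |KQ| = |Q − K| = 63.69.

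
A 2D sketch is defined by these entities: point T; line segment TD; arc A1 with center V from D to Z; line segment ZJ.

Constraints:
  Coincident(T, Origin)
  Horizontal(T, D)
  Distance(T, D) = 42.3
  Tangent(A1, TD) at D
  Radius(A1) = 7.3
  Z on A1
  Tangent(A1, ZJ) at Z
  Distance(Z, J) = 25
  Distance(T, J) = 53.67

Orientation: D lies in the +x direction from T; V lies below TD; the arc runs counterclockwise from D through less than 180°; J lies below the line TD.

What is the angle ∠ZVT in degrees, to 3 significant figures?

25.5°

Checks: |VZ| = 7.300 ✓; ∠(VZ, ZJ) = 90.00° ✓; |ZJ| = 25.00 ✓; |TJ| = 53.67 ✓.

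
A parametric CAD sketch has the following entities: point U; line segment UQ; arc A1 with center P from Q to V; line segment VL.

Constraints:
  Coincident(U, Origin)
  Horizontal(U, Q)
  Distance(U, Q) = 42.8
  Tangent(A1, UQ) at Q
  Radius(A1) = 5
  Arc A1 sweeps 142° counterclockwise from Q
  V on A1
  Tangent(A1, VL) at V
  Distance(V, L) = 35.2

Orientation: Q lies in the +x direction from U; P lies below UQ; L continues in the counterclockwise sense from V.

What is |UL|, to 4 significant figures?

74.08

On A1, Q sits at bearing 90° from P; a 142° counterclockwise sweep puts V at bearing 232°, so V = P + 5.0·(cos 232°, sin 232°) = (39.72, -8.940). A1 meets VL tangentially, so PV is at right angles to VL, so VL runs along (−sin 232°, cos 232°); with |VL| = 35.2, L = (67.46, -30.61). Then |UL| = |L − U| = 74.08.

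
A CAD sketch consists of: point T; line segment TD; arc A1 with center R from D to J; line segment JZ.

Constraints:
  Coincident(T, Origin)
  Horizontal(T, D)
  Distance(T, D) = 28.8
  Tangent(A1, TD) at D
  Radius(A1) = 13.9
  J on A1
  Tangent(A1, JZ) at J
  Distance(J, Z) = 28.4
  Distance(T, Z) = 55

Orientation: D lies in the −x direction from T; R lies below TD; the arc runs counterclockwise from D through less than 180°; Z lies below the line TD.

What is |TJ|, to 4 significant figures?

45.86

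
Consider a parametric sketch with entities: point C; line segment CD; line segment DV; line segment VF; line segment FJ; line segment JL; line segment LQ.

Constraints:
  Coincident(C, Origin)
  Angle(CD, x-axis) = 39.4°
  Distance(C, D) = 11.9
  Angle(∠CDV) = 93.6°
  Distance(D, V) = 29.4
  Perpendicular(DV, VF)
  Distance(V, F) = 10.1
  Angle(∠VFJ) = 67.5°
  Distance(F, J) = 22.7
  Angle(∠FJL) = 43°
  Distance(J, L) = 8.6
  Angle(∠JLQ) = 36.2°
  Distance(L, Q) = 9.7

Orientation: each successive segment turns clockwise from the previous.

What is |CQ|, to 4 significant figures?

13.06

C is at the origin; CD runs at 39.4° with length 11.9, so D = (9.196, 7.553). ∠CDV = 93.6° gives DV at -47.00° from the x-axis; with |DV| = 29.4, V = (29.25, -13.95). DV ⟂ VF, so VF runs at -137.0°; with |VF| = 10.1, F = (21.86, -20.84). ∠VFJ = 67.5° gives FJ at 110.5° from the x-axis; with |FJ| = 22.7, J = (13.91, 0.4258). ∠FJL = 43.0° gives JL at -26.50° from the x-axis; with |JL| = 8.6, L = (21.61, -3.412). ∠JLQ = 36.2° gives LQ at -170.3° from the x-axis; with |LQ| = 9.7, Q = (12.05, -5.046). Then |CQ| = |Q − C| = 13.06.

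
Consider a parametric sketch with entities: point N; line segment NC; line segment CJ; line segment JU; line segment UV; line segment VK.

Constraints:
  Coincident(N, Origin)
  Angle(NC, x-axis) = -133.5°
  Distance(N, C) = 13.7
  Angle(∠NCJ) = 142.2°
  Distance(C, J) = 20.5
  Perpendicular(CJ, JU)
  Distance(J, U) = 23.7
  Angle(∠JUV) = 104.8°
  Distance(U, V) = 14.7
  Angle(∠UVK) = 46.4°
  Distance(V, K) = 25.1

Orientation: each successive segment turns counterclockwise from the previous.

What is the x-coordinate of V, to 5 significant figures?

17.264

CJ is perpendicular to JU, so JU runs at -5.7000°; with |JU| = 23.7, U = (12.116, -32.690). ∠JUV = 104.8° gives UV at 69.500° from the x-axis; with |UV| = 14.7, V = (17.264, -18.921). So V.x = 17.264.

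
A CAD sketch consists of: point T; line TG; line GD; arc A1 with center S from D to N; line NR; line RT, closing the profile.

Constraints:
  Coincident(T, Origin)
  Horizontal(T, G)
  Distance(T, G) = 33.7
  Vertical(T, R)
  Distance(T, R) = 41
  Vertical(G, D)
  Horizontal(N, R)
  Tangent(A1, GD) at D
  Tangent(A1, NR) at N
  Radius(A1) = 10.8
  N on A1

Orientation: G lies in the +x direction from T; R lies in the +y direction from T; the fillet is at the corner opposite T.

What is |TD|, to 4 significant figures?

45.25

T is at the origin; T and G share the same y with |TG| = 33.7 and G on the +x side, so G = (33.70, 0.000). TR is vertical with |TR| = 41.0 and R on the +y side, so R = (0.000, 41.00). The virtual corner opposite T is at (33.70, 41.00). Since A1 is tangent to GD there, SD ⟂ GD and tangency of A1 to NR means the radius SN is perpendicular to NR, with radius 10.8, so the center S sits 10.8 in from both sides at S = (22.90, 30.20). That places the tangent points at D = (33.70, 30.20) on GD and N = (22.90, 41.00) on NR. Then |TD| = |D − T| = 45.25.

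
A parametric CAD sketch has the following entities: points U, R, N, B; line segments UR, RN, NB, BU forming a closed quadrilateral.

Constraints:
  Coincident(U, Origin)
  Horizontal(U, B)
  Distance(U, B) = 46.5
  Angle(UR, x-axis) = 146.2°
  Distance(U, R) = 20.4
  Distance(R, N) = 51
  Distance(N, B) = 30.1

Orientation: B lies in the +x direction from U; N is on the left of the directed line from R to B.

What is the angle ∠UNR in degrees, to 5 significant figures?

22.534°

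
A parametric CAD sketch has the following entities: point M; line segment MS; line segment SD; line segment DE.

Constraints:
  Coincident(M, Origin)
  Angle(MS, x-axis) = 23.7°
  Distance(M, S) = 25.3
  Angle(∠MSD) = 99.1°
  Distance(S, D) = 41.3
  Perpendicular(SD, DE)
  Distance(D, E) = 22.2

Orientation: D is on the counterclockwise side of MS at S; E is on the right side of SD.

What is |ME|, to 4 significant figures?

65.41

∠MSD = 99.1°, so SD runs at 23.7° + (180° − 99.1°) = 104.6° from the x-axis; with |SD| = 41.3, D = S + 41.3·(cos 104.6°, sin 104.6°) = (12.76, 50.14). SD ⟂ DE; with |DE| = 22.2 on the right of SD, E = D + 22.2·(0.9677, 0.2521) = (34.24, 55.73). Then |ME| = |E − M| = 65.41.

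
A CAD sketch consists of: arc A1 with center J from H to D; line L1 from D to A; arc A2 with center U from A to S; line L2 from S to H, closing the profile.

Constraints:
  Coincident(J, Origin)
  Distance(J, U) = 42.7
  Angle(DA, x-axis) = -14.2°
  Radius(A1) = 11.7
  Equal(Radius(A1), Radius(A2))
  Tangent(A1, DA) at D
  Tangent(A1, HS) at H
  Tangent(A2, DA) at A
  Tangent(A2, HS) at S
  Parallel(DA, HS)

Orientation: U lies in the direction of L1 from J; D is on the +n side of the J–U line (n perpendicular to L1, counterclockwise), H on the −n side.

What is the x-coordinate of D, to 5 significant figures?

2.8701

J is at the origin and U lies 42.7 along u from J, so U = 42.7·u = (41.395, -10.475). Tangency of A1 to both parallel lines with radius 11.7 puts D and H at J ± 11.7·n: D = (2.8701, 11.343), H = (-2.8701, -11.343). So D.x = 2.8701.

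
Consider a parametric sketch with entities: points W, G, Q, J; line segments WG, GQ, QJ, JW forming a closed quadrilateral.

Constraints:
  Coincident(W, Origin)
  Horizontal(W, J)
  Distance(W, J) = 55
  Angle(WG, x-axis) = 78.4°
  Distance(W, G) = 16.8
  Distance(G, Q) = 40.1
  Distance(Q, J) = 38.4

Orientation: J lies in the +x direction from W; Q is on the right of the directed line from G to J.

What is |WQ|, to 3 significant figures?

29.0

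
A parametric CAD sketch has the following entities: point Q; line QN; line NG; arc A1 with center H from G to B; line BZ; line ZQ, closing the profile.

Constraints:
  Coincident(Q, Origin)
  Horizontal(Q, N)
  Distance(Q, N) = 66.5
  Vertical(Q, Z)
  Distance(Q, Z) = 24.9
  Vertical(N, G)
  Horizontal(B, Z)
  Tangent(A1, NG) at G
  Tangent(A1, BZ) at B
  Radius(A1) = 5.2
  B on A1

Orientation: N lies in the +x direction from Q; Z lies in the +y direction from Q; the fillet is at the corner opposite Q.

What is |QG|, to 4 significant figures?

69.36

The virtual corner opposite Q is at (66.50, 24.90). Since A1 is tangent to NG there, HG ⟂ NG and A1 meets BZ tangentially, so HB is at right angles to BZ, with radius 5.2, so the center H sits 5.2 in from both sides at H = (61.30, 19.70). That places the tangent points at G = (66.50, 19.70) on NG and B = (61.30, 24.90) on BZ. Then |QG| = |G − Q| = 69.36.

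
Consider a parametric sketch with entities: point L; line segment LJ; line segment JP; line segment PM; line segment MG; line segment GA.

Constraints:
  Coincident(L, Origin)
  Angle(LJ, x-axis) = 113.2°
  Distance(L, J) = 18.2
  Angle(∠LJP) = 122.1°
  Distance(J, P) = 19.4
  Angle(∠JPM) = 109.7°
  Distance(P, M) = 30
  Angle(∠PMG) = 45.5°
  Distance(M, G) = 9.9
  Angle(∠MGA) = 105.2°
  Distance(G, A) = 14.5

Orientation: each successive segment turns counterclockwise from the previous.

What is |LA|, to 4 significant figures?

33.10

L is at the origin; LJ runs at 113.2° with length 18.2, so J = (-7.170, 16.73). ∠LJP = 122.1° gives JP at 171.1° from the x-axis; with |JP| = 19.4, P = (-26.34, 19.73). ∠JPM = 109.7° gives PM at -118.6° from the x-axis; with |PM| = 30.0, M = (-40.70, -6.610). ∠PMG = 45.5° gives MG at 15.90° from the x-axis; with |MG| = 9.9, G = (-31.18, -3.898). ∠MGA = 105.2° gives GA at 90.70° from the x-axis; with |GA| = 14.5, A = (-31.35, 10.60). Then |LA| = |A − L| = 33.10.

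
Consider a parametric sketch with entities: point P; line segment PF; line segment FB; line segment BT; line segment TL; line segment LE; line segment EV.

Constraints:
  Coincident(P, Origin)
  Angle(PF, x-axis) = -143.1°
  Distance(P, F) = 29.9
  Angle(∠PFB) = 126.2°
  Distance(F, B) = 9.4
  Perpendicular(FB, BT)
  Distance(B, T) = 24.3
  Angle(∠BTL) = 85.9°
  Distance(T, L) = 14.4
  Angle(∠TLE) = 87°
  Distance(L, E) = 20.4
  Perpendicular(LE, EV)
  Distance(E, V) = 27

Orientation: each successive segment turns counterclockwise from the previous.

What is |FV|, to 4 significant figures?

25.17

P is at the origin; PF runs at -143.1° with length 29.9, so F = (-23.91, -17.95). ∠PFB = 126.2° gives FB at -89.30° from the x-axis; with |FB| = 9.4, B = (-23.80, -27.35). FB is perpendicular to BT, so BT runs at 0.7000°; with |BT| = 24.3, T = (0.5025, -27.05). ∠BTL = 85.9° gives TL at 94.80° from the x-axis; with |TL| = 14.4, L = (-0.7025, -12.71). ∠TLE = 87.0° gives LE at -172.2° from the x-axis; with |LE| = 20.4, E = (-20.91, -15.47). LE ⟂ EV, so EV runs at -82.20°; with |EV| = 27.0, V = (-17.25, -42.22). Then |FV| = |V − F| = 25.17.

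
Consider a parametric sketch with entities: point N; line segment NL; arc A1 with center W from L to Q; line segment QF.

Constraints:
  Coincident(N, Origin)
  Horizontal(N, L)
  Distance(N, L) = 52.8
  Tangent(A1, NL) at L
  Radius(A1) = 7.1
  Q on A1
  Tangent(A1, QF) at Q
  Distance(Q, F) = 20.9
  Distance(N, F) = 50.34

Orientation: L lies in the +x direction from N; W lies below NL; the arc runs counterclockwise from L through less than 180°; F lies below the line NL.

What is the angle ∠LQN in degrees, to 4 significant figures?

131.8°

Checks: |WQ| = 7.100 ✓; ∠(WQ, QF) = 90.00° ✓; |QF| = 20.90 ✓; |NF| = 50.34 ✓.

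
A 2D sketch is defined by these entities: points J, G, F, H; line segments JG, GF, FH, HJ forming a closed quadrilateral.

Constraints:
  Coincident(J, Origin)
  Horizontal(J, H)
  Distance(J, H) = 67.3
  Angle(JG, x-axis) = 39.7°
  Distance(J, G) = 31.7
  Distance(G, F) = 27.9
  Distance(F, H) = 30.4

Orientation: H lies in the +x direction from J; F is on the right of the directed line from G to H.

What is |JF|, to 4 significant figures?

37.51

J is at the origin; JH is horizontal with |JH| = 67.3 and H in +x, so H = (67.3, 0). JG runs at 39.7° with |JG| = 31.7, so G = (24.39, 20.25). F is determined by |GF| = 27.9 and |FH| = 30.4 together: it lies at the intersection of circle(G, 27.9) and circle(H, 30.4). With |GH| = 47.45, the foot of the radical line on GH is 22.19 from G and the perpendicular offset is √(27.9² − 22.19²) = 16.91. Taking the right-of-GH solution: F = (37.24, -4.517).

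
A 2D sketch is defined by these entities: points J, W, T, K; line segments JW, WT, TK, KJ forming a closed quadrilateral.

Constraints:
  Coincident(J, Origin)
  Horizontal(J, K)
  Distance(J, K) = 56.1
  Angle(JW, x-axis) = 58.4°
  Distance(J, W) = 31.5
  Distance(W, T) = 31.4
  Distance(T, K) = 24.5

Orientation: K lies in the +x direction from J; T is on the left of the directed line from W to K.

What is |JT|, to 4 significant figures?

52.93

Checks: |WT| = 31.40 ✓; |TK| = 24.50 ✓.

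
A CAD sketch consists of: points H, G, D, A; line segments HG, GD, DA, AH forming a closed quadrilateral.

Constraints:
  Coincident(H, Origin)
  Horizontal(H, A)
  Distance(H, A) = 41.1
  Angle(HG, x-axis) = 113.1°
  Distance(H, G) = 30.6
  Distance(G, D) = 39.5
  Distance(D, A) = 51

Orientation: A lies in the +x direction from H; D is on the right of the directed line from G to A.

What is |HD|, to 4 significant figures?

14.16

Checks: |HA| = 41.10 ✓; |HG| = 30.60 ✓; |GD| = 39.50 ✓; |DA| = 51.00 ✓.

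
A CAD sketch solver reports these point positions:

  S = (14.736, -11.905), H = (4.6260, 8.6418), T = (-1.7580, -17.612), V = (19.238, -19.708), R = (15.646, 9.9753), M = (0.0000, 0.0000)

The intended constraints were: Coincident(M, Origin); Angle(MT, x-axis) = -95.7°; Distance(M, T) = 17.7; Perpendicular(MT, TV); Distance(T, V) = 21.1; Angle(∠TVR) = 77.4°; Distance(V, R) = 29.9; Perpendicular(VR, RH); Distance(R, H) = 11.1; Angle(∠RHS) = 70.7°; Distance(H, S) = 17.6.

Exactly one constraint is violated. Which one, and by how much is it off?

Distance(H, S) = 17.6 — off by 5.30.

M = (0.00, 0.00) ✓; MT at -95.70° ✓; |MT| = 17.70 ✓; ∠(MT, TV) = 90.00° ✓; |TV| = 21.10 ✓; ∠TVR = 77.40° ✓; |VR| = 29.90 ✓; ∠(VR, RH) = 90.00° ✓; |RH| = 11.10 ✓; ∠RHS = 70.70° ✓; |HS| = 22.90 ✗.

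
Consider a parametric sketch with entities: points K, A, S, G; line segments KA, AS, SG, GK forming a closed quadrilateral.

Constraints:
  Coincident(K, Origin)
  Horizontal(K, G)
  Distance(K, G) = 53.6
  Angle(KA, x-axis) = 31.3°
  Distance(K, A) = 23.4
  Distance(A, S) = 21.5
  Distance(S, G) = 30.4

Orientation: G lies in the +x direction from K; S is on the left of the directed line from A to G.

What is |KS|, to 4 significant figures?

44.82

Checks: |AS| = 21.50 ✓; |SG| = 30.40 ✓.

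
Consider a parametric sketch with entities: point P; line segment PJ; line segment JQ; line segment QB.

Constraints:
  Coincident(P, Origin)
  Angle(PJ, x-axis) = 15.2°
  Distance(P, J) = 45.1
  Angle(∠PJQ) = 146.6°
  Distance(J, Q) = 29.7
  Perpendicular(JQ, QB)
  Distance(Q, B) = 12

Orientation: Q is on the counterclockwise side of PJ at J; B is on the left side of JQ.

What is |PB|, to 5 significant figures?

68.562

∠PJQ = 146.6°, so JQ runs at 15.2° + (180° − 146.6°) = 48.600° from the x-axis; with |JQ| = 29.7, Q = J + 29.7·(cos 48.600°, sin 48.600°) = (63.163, 34.103). JQ ⟂ QB; with |QB| = 12.0 on the left of JQ, B = Q + 12.0·(-0.75011, 0.66131) = (54.162, 42.039). Then |PB| = |B − P| = 68.562.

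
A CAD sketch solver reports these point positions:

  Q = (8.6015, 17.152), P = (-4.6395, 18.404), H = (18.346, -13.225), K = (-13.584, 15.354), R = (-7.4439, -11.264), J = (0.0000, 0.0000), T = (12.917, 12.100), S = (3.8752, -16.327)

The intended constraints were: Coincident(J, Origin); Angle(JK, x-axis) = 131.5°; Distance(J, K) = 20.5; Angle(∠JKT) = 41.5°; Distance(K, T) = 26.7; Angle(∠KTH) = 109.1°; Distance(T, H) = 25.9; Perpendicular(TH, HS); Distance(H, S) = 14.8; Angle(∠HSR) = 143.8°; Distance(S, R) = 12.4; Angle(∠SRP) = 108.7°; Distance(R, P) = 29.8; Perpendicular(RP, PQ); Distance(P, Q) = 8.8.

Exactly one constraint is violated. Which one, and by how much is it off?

Distance(P, Q) = 8.8 — off by 4.50.

J = (0.00, 0.00) ✓; JK at 131.5° ✓; |JK| = 20.50 ✓; ∠JKT = 41.50° ✓; |KT| = 26.70 ✓; ∠KTH = 109.1° ✓; |TH| = 25.90 ✓; ∠(TH, HS) = 90.00° ✓; |HS| = 14.80 ✓; ∠HSR = 143.8° ✓; |SR| = 12.40 ✓; ∠SRP = 108.7° ✓; |RP| = 29.80 ✓; ∠(RP, PQ) = 90.00° ✓; |PQ| = 13.30 ✗.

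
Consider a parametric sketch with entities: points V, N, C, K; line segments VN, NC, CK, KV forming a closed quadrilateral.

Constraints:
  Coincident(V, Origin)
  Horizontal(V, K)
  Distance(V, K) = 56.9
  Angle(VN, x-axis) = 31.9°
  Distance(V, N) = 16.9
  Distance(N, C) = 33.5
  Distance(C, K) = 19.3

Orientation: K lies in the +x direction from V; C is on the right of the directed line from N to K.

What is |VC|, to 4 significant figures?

42.64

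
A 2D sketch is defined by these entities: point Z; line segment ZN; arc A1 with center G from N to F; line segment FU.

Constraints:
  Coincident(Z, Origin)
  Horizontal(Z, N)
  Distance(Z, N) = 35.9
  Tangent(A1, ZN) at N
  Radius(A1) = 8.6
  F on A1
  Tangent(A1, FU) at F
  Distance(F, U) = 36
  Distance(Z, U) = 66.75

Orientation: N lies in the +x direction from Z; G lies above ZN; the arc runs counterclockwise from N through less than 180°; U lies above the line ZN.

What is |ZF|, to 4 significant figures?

44.82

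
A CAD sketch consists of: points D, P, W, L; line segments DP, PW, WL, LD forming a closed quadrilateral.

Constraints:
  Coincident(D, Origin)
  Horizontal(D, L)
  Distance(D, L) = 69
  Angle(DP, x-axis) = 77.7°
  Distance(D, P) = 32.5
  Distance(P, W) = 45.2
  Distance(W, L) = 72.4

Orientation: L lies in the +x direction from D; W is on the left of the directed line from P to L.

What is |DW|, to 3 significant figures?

75.1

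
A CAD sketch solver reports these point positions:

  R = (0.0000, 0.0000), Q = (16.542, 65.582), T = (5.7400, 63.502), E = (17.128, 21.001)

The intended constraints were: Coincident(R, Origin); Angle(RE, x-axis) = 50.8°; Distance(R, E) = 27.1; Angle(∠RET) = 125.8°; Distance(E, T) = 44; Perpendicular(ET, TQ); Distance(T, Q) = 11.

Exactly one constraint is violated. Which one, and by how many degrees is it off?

Perpendicular(ET, TQ) — off by 4.10°.

R = (0.00, 0.00) ✓; RE at 50.80° ✓; |RE| = 27.10 ✓; ∠RET = 125.8° ✓; |ET| = 44.00 ✓; ∠(ET, TQ) = 94.10° ✗; |TQ| = 11.00 ✓.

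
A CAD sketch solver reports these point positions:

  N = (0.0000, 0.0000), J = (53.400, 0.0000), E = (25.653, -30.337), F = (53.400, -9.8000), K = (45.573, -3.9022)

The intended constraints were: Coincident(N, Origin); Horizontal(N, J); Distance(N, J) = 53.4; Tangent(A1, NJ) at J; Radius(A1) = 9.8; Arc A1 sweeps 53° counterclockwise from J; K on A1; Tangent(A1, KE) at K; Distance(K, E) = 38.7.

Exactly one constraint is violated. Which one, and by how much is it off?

Distance(K, E) = 38.7 — off by 5.60.

N = (0.00, 0.00) ✓; N.y = 0.00, J.y = 0.00 ✓; |NJ| = 53.40 ✓; ∠(FJ, JN) = 90.00° ✓; |FJ| = 9.800 ✓; bearing(F→K) − bearing(F→J) = 53.00° ✓; |FK| = 9.800 ✓; ∠(FK, KE) = 90.00° ✓; |KE| = 33.10 ✗.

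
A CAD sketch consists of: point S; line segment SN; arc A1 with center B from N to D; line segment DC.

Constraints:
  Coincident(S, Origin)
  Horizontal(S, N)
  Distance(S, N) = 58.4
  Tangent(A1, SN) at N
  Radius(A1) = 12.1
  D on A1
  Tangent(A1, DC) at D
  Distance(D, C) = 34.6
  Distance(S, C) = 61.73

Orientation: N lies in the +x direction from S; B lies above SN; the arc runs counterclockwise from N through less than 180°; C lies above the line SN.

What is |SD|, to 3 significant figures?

70.0

Checks: S = (0.00, 0.00) ✓; |SN| = 58.40 ✓; |BD| = 12.10 ✓; ∠(BD, DC) = 90.00° ✓; |DC| = 34.60 ✓; |SC| = 61.73 ✓.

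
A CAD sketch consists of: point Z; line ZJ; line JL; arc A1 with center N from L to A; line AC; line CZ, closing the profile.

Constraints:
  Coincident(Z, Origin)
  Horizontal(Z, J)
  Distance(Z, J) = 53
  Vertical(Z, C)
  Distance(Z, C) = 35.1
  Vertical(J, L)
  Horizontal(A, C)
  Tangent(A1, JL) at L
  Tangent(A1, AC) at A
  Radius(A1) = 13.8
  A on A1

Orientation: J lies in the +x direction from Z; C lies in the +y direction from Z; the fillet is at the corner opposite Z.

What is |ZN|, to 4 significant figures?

44.61

Z is at the origin; Z and J share the same y with |ZJ| = 53.0 and J on the +x side, so J = (53.00, 0.000). ZC is vertical with |ZC| = 35.1 and C on the +y side, so C = (0.000, 35.10). The virtual corner opposite Z is at (53.00, 35.10). Tangency of A1 to JL means the radius NL is perpendicular to JL and tangency of A1 to AC means the radius NA is perpendicular to AC, with radius 13.8, so the center N sits 13.8 in from both sides at N = (39.20, 21.30). Then |ZN| = |N − Z| = 44.61.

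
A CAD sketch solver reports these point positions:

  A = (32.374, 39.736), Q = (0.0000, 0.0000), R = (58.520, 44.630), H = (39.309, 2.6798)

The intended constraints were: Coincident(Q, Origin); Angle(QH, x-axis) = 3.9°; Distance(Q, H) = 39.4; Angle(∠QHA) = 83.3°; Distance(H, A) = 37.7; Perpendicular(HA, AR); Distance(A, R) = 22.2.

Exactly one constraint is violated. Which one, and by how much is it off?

Distance(A, R) = 22.2 — off by 4.40.

Q = (0.00, 0.00) ✓; QH at 3.900° ✓; |QH| = 39.40 ✓; ∠QHA = 83.30° ✓; |HA| = 37.70 ✓; ∠(HA, AR) = 90.00° ✓; |AR| = 26.60 ✗.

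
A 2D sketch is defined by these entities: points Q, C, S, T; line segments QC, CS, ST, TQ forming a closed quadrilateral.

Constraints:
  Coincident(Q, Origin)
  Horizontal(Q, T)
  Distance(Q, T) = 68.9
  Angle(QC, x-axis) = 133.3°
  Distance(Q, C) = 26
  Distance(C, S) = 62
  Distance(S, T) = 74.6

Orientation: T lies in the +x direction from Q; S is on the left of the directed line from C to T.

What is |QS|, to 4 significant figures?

67.39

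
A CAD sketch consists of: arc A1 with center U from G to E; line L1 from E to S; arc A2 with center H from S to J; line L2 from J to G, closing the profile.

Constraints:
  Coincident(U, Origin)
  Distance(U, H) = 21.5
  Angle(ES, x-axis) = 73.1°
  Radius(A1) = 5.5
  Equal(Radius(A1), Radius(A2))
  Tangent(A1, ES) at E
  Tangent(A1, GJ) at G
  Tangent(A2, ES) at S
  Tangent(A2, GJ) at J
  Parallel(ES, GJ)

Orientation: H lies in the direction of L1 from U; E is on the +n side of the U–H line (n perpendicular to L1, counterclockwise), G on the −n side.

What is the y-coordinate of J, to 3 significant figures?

19.0

The slot axis is L1's direction at 73.1°, so u = (cos 73.1°, sin 73.1°) = (0.291, 0.957) and n = (−sin 73.1°, cos 73.1°) = (-0.957, 0.291). U is at the origin and H lies 21.5 along u from U, so H = 21.5·u = (6.25, 20.6). Tangency of A1 to both parallel lines with radius 5.5 puts E and G at U ± 5.5·n: E = (-5.26, 1.60), G = (5.26, -1.60). Equal radii place S and J the same way about H: S = H + 5.5·n = (0.988, 22.2), J = H − 5.5·n = (11.5, 19.0). So J.y = 19.0.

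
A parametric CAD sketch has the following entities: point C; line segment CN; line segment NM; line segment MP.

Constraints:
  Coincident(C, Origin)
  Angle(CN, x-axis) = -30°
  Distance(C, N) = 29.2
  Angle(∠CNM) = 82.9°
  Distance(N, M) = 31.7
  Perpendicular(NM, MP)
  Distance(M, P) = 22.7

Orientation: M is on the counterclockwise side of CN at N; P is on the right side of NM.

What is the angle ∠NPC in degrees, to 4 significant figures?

25.87°

C is at the origin; CN runs at -30.0° with length 29.2, so N = 29.2·(cos -30.0°, sin -30.0°) = (25.29, -14.60). ∠CNM = 82.9°, so NM runs at -30.0° + (180° − 82.9°) = 67.10° from the x-axis; with |NM| = 31.7, M = N + 31.7·(cos 67.10°, sin 67.10°) = (37.62, 14.60). The perpendicularity gives MP at right angles to NM; with |MP| = 22.7 on the right of NM, P = M + 22.7·(0.9212, -0.3891) = (58.53, 5.768). Then cos ∠NPC = PN·PC / (|PN||PC|), giving 25.87°.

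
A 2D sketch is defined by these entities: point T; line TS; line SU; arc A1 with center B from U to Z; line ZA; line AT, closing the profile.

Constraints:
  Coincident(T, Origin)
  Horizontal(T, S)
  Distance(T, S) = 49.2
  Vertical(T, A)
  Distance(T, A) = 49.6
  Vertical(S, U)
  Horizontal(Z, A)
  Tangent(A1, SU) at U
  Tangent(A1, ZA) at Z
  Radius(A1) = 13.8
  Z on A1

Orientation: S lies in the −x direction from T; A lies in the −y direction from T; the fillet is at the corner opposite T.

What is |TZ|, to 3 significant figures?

60.9

T is at the origin; T and S share the same y with |TS| = 49.2 and S on the −x side, so S = (-49.2, 0.00). TA is vertical with |TA| = 49.6 and A on the −y side, so A = (0.00, -49.6). The virtual corner opposite T is at (-49.2, -49.6). The tangent condition forces BU to be normal to SU and A1 meets ZA tangentially, so BZ is at right angles to ZA, with radius 13.8, so the center B sits 13.8 in from both sides at B = (-35.4, -35.8). That places the tangent points at U = (-49.2, -35.8) on SU and Z = (-35.4, -49.6) on ZA. Then |TZ| = |Z − T| = 60.9.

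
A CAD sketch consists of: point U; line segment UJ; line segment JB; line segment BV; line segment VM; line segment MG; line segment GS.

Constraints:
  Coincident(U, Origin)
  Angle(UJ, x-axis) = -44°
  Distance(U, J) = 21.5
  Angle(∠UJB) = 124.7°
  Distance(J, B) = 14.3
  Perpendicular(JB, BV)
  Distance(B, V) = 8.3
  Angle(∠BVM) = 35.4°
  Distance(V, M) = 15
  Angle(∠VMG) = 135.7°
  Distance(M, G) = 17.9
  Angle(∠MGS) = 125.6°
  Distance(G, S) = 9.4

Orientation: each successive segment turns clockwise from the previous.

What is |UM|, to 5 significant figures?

28.024

JB is perpendicular to BV, so BV runs at 170.70°; with |BV| = 8.3, V = (4.9640, -27.706). ∠BVM = 35.4° gives VM at 26.100° from the x-axis; with |VM| = 15.0, M = (18.434, -21.107). Then |UM| = |M − U| = 28.024.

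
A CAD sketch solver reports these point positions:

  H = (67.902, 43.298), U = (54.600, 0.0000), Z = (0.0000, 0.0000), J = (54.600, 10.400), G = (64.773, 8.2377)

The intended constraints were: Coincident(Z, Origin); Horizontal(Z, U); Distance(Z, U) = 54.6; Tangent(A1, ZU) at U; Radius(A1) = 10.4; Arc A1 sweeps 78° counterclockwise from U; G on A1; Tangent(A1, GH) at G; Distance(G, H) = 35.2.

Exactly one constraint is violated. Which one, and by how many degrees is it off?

Tangent(A1, GH) at G — off by 6.90°.

Z = (0.00, 0.00) ✓; Z.y = 0.00, U.y = 0.00 ✓; |ZU| = 54.60 ✓; ∠(JU, UZ) = 90.00° ✓; |JU| = 10.40 ✓; bearing(J→G) − bearing(J→U) = 78.00° ✓; |JG| = 10.40 ✓; ∠(JG, GH) = 83.10° ✗; |GH| = 35.20 ✓.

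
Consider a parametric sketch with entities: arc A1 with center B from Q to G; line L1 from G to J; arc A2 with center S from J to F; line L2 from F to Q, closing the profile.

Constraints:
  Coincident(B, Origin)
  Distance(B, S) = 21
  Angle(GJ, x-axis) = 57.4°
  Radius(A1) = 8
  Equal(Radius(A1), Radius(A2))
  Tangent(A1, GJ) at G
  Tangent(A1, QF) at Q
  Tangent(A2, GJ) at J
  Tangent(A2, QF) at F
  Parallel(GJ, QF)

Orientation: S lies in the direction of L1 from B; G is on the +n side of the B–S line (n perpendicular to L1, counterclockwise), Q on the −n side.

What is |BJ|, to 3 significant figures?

22.5

The slot axis is L1's direction at 57.4°, so u = (cos 57.4°, sin 57.4°) = (0.539, 0.842) and n = (−sin 57.4°, cos 57.4°) = (-0.842, 0.539). B is at the origin and S lies 21.0 along u from B, so S = 21.0·u = (11.3, 17.7). Tangency of A1 to both parallel lines with radius 8.0 puts G and Q at B ± 8.0·n: G = (-6.74, 4.31), Q = (6.74, -4.31). Equal radii place J and F the same way about S: J = S + 8.0·n = (4.57, 22.0), F = S − 8.0·n = (18.1, 13.4). Then |BJ| = |J − B| = 22.5.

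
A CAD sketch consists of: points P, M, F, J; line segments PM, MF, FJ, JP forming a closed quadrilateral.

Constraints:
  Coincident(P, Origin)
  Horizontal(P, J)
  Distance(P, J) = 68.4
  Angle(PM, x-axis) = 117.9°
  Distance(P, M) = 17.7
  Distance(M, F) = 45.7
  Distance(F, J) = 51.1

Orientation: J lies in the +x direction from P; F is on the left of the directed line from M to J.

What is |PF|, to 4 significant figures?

48.72

P is at the origin; PJ is horizontal with |PJ| = 68.4 and J in +x, so J = (68.4, 0). PM runs at 117.9° with |PM| = 17.7, so M = (-8.282, 15.64). F is determined by |MF| = 45.7 and |FJ| = 51.1 together: it lies at the intersection of circle(M, 45.7) and circle(J, 51.1). With |MJ| = 78.26, the foot of the radical line on MJ is 35.79 from M and the perpendicular offset is √(45.7² − 35.79²) = 28.42. Taking the left-of-MJ solution: F = (32.47, 36.33).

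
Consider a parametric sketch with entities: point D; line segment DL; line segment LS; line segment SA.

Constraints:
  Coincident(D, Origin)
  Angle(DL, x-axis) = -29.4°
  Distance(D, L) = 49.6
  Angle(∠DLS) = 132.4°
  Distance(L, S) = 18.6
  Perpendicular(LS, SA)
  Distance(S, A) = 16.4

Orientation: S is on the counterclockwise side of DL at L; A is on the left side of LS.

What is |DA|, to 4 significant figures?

55.84

D is at the origin; DL runs at -29.4° with length 49.6, so L = 49.6·(cos -29.4°, sin -29.4°) = (43.21, -24.35). ∠DLS = 132.4°, so LS runs at -29.4° + (180° − 132.4°) = 18.20° from the x-axis; with |LS| = 18.6, S = L + 18.6·(cos 18.20°, sin 18.20°) = (60.88, -18.54). LS is perpendicular to SA; with |SA| = 16.4 on the left of LS, A = S + 16.4·(-0.3123, 0.9500) = (55.76, -2.960). Then |DA| = |A − D| = 55.84.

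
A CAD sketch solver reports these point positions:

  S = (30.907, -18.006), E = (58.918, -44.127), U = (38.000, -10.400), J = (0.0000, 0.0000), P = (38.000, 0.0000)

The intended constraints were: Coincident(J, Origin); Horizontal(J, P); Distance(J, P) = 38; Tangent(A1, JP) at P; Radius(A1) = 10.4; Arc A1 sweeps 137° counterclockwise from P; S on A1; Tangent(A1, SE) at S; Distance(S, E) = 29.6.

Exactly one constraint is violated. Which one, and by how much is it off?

Distance(S, E) = 29.6 — off by 8.70.

J = (0.00, 0.00) ✓; J.y = 0.00, P.y = 0.00 ✓; |JP| = 38.00 ✓; ∠(UP, PJ) = 90.00° ✓; |UP| = 10.40 ✓; bearing(U→S) − bearing(U→P) = 137.0° ✓; |US| = 10.40 ✓; ∠(US, SE) = 90.00° ✓; |SE| = 38.30 ✗.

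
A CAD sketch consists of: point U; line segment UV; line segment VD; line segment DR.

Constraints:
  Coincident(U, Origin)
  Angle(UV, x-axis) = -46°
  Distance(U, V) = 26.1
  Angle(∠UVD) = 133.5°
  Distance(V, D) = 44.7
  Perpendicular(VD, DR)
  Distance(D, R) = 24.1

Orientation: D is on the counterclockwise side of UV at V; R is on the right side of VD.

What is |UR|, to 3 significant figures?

76.0

∠UVD = 133.5°, so VD runs at -46.0° + (180° − 133.5°) = 0.500° from the x-axis; with |VD| = 44.7, D = V + 44.7·(cos 0.500°, sin 0.500°) = (62.8, -18.4). VD is perpendicular to DR; with |DR| = 24.1 on the right of VD, R = D + 24.1·(0.00873, -1.00) = (63.0, -42.5). Then |UR| = |R − U| = 76.0.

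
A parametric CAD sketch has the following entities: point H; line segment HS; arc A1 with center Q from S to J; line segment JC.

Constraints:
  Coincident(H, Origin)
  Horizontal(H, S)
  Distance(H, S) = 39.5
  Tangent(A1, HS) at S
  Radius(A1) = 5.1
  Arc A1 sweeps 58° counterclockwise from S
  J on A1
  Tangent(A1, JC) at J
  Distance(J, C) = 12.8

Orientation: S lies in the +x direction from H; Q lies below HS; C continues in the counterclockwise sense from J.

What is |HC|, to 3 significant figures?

31.3

H is at the origin; HS is horizontal with |HS| = 39.5 and S on the +x side, so S = (39.5, 0.00). The tangent condition forces QS to be normal to HS, so Q = S + (0, -5.1) = (39.5, -5.10). On A1, S sits at bearing 90° from Q; a 58° counterclockwise sweep puts J at bearing 148°, so J = Q + 5.1·(cos 148°, sin 148°) = (35.2, -2.40). Since A1 is tangent to JC there, QJ ⟂ JC, so JC runs along (−sin 148°, cos 148°); with |JC| = 12.8, C = (28.4, -13.3). Then |HC| = |C − H| = 31.3.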